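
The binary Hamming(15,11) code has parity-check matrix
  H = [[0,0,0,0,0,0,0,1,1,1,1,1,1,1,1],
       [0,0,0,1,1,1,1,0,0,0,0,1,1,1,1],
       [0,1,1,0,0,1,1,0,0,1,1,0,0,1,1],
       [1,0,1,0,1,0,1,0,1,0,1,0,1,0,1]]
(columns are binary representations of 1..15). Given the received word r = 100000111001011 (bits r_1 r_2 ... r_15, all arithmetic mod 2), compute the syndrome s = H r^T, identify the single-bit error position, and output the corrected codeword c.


s = (1, 0, 1, 0)^T, error position = 10, corrected codeword c = 100000111101011

Compute s = H r^T mod 2 one row at a time:
  s_1 = 1 + 1 + 0 + 0 + 1 + 0 + 1 + 1 = 5 ≡ 1 (mod 2).
  s_2 = 0 + 0 + 0 + 1 + 1 + 0 + 1 + 1 = 4 ≡ 0 (mod 2).
  s_3 = 0 + 0 + 0 + 1 + 0 + 0 + 1 + 1 = 3 ≡ 1 (mod 2).
  s_4 = 1 + 0 + 0 + 1 + 1 + 0 + 0 + 1 = 4 ≡ 0 (mod 2).
s = (1, 0, 1, 0)^T — this equals column 10 of H (binary 1010), so error is at position 10.
Correct: flip bit 10 of r = 100000111001011 to get c = 100000111101011.


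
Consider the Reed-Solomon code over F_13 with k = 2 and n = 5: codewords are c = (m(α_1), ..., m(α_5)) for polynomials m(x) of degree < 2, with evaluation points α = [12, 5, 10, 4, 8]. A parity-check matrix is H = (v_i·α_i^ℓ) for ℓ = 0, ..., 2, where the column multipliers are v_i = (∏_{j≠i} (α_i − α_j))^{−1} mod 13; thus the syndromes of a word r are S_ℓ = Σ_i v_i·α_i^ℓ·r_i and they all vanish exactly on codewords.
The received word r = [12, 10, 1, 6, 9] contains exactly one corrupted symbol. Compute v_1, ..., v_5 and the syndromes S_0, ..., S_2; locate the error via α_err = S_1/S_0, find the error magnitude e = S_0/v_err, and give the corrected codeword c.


S = (1, 10, 9), error at position 3, error magnitude e = 10, c = [12, 10, 4, 6, 9].

Step 1: column multipliers v_i = (∏_{j≠i}(α_i − α_j))^{−1} mod 13.
  i = 1 (α = 12): (12−5)(12−10)(12−4)(12−8) = 7·2·8·4 = 448 ≡ 6, so v_1 = 6^{−1} = 11 (mod 13).
  i = 2 (α = 5): (5−12)(5−10)(5−4)(5−8) = (−7)·(−5)·1·(−3) = −105 ≡ 12, so v_2 = 12^{−1} = 12 (mod 13).
  i = 3 (α = 10): (10−12)(10−5)(10−4)(10−8) = (−2)·5·6·2 = −120 ≡ 10, so v_3 = 10^{−1} = 4 (mod 13).
  i = 4 (α = 4): (4−12)(4−5)(4−10)(4−8) = (−8)·(−1)·(−6)·(−4) = 192 ≡ 10, so v_4 = 10^{−1} = 4 (mod 13).
  i = 5 (α = 8): (8−12)(8−5)(8−10)(8−4) = (−4)·3·(−2)·4 = 96 ≡ 5, so v_5 = 5^{−1} = 8 (mod 13).
  v = [11, 12, 4, 4, 8].
Step 2: syndromes of r = [12, 10, 1, 6, 9] (all sums mod 13).
  S_0 = Σ v_i r_i = 11·12 + 12·10 + 4·1 + 4·6 + 8·9 = 352 ≡ 1.
  S_1 = Σ v_i α_i r_i = 11·12·12 + 12·5·10 + 4·10·1 + 4·4·6 + 8·8·9 = 2896 ≡ 10.
  α_i^2 mod 13 = [1, 12, 9, 3, 12].
  S_2 = Σ v_i α_i^2 r_i = 11·1·12 + 12·12·10 + 4·9·1 + 4·3·6 + 8·12·9 = 2544 ≡ 9.
  S = (1, 10, 9) ≠ 0, so r is not a codeword (an error is present).
Step 3: locate the error. For a single error e at position i, S_ℓ = v_i·e·α_i^ℓ, so α_err = S_1/S_0.
  S_0^{−1} = 1^{−1} = 1 (mod 13), so α_err = 10·1 = 10 ≡ 10 = α_3. Error position i = 3.
  Consistency check: S_2/S_1 = 9·4 = 36 ≡ 10 = α_err ✓ (single-error assumption holds).
Step 4: error magnitude e = S_0/v_3 = S_0·∏_{j≠3}(α_3 − α_j) = 1·10 = 10 ≡ 10 (mod 13).
Step 5: correct position 3: c_3 = r_3 − e = 1 − 10 ≡ 4 (mod 13). Hence c = [12, 10, 4, 6, 9].
  Check: interpolating c through the α_i gives m(x) = 3 + 4·x (degree < 2) with m(α_i) = c_i for every i, so c is indeed a codeword.


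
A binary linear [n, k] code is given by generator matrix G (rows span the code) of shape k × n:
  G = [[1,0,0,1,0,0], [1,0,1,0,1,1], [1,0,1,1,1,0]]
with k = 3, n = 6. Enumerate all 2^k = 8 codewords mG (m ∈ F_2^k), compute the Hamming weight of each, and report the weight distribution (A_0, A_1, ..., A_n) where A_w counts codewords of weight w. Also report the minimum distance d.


Weight distribution: A_0 = 1, A_2 = 4, A_4 = 3. Minimum distance d = 2.

Enumerate all 2^3 = 8 messages m ∈ F_2^3.
For each, compute codeword c = mG in F_2^6, then tally its weight.
  m = 000 → c = 000000, weight = 0.
  m = 100 → c = 100100, weight = 2.
  m = 010 → c = 101011, weight = 4.
  m = 110 → c = 001111, weight = 4.
  m = 001 → c = 101110, weight = 4.
  m = 101 → c = 001010, weight = 2.
  m = 011 → c = 000101, weight = 2.
  m = 111 → c = 100001, weight = 2.
Tally weights:
  weight 0: 1 codewords.
  weight 2: 4 codewords.
  weight 4: 3 codewords.
Minimum distance d = smallest w > 0 with A_w > 0 = 2.
Sanity: Σ A_w = 8 = 2^3 = 8 ✓.


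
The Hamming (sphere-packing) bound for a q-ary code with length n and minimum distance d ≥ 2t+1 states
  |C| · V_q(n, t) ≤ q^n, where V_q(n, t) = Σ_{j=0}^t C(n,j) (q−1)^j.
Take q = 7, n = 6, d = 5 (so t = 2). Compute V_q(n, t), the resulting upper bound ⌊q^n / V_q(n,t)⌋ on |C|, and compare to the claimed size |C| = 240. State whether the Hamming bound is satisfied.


V_q(n, t) = 577, q^n = 117649, Hamming bound = 203, |C| = 240 > bound (violated).

Step 1: Compute V_q(n, t) = Σ_{j=0}^2 C(n, j) (q−1)^j.
  j = 0: C(6,0)·(6)^0 = 1·1 = 1.
  j = 1: C(6,1)·(6)^1 = 6·6 = 36.
  j = 2: C(6,2)·(6)^2 = 15·36 = 540.
  V_q(n, t) = 1 + 36 + 540 = 577.
Step 2: q^n = 7^6 = 117649.
Step 3: Hamming bound ⌊q^n / V_q(n,t)⌋ = ⌊117649/577⌋ = 203.
Step 4: Compare |C| = 240 to 203: violated.
The claimed |C| lies above the Hamming bound, so no 7-ary code of length 6 with d ≥ 5 can have 240 codewords.


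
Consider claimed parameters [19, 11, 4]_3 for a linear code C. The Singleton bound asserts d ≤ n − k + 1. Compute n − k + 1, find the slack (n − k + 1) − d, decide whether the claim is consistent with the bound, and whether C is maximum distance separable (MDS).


Singleton RHS = n − k + 1 = 9, slack = 5, bound satisfied, not MDS.

Singleton bound: d ≤ n − k + 1.
Here n = 19, k = 11, so n − k + 1 = 9.
Given d = 4, check d ≤ 9: YES.
Slack = (n − k + 1) − d = 5.
The code is NOT MDS (slack = 5 > 0).
Description: the claimed parameters are [19, 11, 4]_3; such a code would be non-MDS.


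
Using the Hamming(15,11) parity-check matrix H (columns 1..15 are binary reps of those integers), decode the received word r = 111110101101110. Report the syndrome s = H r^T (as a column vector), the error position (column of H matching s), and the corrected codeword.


s = (1, 0, 1, 0)^T, error position = 10, corrected codeword c = 111110101001110

Compute s = H r^T mod 2 one row at a time:
  s_1 = 0 + 1 + 1 + 0 + 1 + 1 + 1 + 0 = 5 ≡ 1 (mod 2).
  s_2 = 1 + 1 + 0 + 1 + 1 + 1 + 1 + 0 = 6 ≡ 0 (mod 2).
  s_3 = 1 + 1 + 0 + 1 + 1 + 0 + 1 + 0 = 5 ≡ 1 (mod 2).
  s_4 = 1 + 1 + 1 + 1 + 1 + 0 + 1 + 0 = 6 ≡ 0 (mod 2).
s = (1, 0, 1, 0)^T — this equals column 10 of H (binary 1010), so error is at position 10.
Correct: flip bit 10 of r = 111110101101110 to get c = 111110101001110.


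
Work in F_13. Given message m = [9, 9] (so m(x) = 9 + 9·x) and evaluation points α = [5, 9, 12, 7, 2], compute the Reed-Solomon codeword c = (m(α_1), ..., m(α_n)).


c = [2, 12, 0, 7, 1]

Message polynomial: m(x) = 9 + 9·x (mod 13).
For each evaluation point α_i, compute m(α_i) mod 13:
  α_1 = 5: Horner steps 9 → 2, so m(5) = 2.
  α_2 = 9: Horner steps 9 → 12, so m(9) = 12.
  α_3 = 12: Horner steps 9 → 0, so m(12) = 0.
  α_4 = 7: Horner steps 9 → 7, so m(7) = 7.
  α_5 = 2: Horner steps 9 → 1, so m(2) = 1.
Codeword c = [2, 12, 0, 7, 1] ∈ F_13^5.


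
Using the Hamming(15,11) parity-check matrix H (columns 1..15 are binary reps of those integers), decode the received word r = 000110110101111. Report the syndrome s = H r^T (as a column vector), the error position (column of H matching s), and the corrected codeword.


s = (0, 1, 0, 0)^T, error position = 4, corrected codeword c = 000010110101111

Compute s = H r^T mod 2 one row at a time:
  s_1 = 1 + 0 + 1 + 0 + 1 + 1 + 1 + 1 = 6 ≡ 0 (mod 2).
  s_2 = 1 + 1 + 0 + 1 + 1 + 1 + 1 + 1 = 7 ≡ 1 (mod 2).
  s_3 = 0 + 0 + 0 + 1 + 1 + 0 + 1 + 1 = 4 ≡ 0 (mod 2).
  s_4 = 0 + 0 + 1 + 1 + 0 + 0 + 1 + 1 = 4 ≡ 0 (mod 2).
s = (0, 1, 0, 0)^T — this equals column 4 of H (binary 0100), so error is at position 4.
Correct: flip bit 4 of r = 000110110101111 to get c = 000010110101111.


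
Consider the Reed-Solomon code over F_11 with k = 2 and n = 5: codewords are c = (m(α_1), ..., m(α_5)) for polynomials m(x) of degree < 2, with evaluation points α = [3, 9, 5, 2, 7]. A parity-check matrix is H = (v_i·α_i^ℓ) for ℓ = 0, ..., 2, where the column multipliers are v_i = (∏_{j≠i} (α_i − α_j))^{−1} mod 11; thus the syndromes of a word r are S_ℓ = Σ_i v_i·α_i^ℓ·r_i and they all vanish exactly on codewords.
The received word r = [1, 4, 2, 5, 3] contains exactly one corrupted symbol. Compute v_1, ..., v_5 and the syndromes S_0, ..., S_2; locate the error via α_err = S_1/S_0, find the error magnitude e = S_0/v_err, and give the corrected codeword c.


S = (9, 7, 3), error at position 4, error magnitude e = 10, c = [1, 4, 2, 6, 3].

Step 1: column multipliers v_i = (∏_{j≠i}(α_i − α_j))^{−1} mod 11.
  i = 1 (α = 3): (3−9)(3−5)(3−2)(3−7) = (−6)·(−2)·1·(−4) = −48 ≡ 7, so v_1 = 7^{−1} = 8 (mod 11).
  i = 2 (α = 9): (9−3)(9−5)(9−2)(9−7) = 6·4·7·2 = 336 ≡ 6, so v_2 = 6^{−1} = 2 (mod 11).
  i = 3 (α = 5): (5−3)(5−9)(5−2)(5−7) = 2·(−4)·3·(−2) = 48 ≡ 4, so v_3 = 4^{−1} = 3 (mod 11).
  i = 4 (α = 2): (2−3)(2−9)(2−5)(2−7) = (−1)·(−7)·(−3)·(−5) = 105 ≡ 6, so v_4 = 6^{−1} = 2 (mod 11).
  i = 5 (α = 7): (7−3)(7−9)(7−5)(7−2) = 4·(−2)·2·5 = −80 ≡ 8, so v_5 = 8^{−1} = 7 (mod 11).
  v = [8, 2, 3, 2, 7].
Step 2: syndromes of r = [1, 4, 2, 5, 3] (all sums mod 11).
  S_0 = Σ v_i r_i = 8·1 + 2·4 + 3·2 + 2·5 + 7·3 = 53 ≡ 9.
  S_1 = Σ v_i α_i r_i = 8·3·1 + 2·9·4 + 3·5·2 + 2·2·5 + 7·7·3 = 293 ≡ 7.
  α_i^2 mod 11 = [9, 4, 3, 4, 5].
  S_2 = Σ v_i α_i^2 r_i = 8·9·1 + 2·4·4 + 3·3·2 + 2·4·5 + 7·5·3 = 267 ≡ 3.
  S = (9, 7, 3) ≠ 0, so r is not a codeword (an error is present).
Step 3: locate the error. For a single error e at position i, S_ℓ = v_i·e·α_i^ℓ, so α_err = S_1/S_0.
  S_0^{−1} = 9^{−1} = 5 (mod 11), so α_err = 7·5 = 35 ≡ 2 = α_4. Error position i = 4.
  Consistency check: S_2/S_1 = 3·8 = 24 ≡ 2 = α_err ✓ (single-error assumption holds).
Step 4: error magnitude e = S_0/v_4 = S_0·∏_{j≠4}(α_4 − α_j) = 9·6 = 54 ≡ 10 (mod 11).
Step 5: correct position 4: c_4 = r_4 − e = 5 − 10 ≡ 6 (mod 11). Hence c = [1, 4, 2, 6, 3].
  Check: interpolating c through the α_i gives m(x) = 5 + 6·x (degree < 2) with m(α_i) = c_i for every i, so c is indeed a codeword.


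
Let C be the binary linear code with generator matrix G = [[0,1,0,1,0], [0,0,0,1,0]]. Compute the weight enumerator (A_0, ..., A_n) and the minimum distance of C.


Weight distribution: A_0 = 1, A_1 = 2, A_2 = 1. Minimum distance d = 1.

Enumerate all 2^2 = 4 messages m ∈ F_2^2.
For each, compute codeword c = mG in F_2^5, then tally its weight.
  m = 00 → c = 00000, weight = 0.
  m = 10 → c = 01010, weight = 2.
  m = 01 → c = 00010, weight = 1.
  m = 11 → c = 01000, weight = 1.
Tally weights:
  weight 0: 1 codewords.
  weight 1: 2 codewords.
  weight 2: 1 codewords.
Minimum distance d = smallest w > 0 with A_w > 0 = 1.
Sanity: Σ A_w = 4 = 2^2 = 4 ✓.


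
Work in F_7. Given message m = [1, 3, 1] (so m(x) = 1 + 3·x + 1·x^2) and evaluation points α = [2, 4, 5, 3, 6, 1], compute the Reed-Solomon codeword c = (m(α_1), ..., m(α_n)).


c = [4, 1, 6, 5, 6, 5]

Message polynomial: m(x) = 1 + 3·x + 1·x^2 (mod 7).
For each evaluation point α_i, compute m(α_i) mod 7:
  α_1 = 2: Horner steps 1 → 5 → 4, so m(2) = 4.
  α_2 = 4: Horner steps 1 → 0 → 1, so m(4) = 1.
  α_3 = 5: Horner steps 1 → 1 → 6, so m(5) = 6.
  α_4 = 3: Horner steps 1 → 6 → 5, so m(3) = 5.
  α_5 = 6: Horner steps 1 → 2 → 6, so m(6) = 6.
  α_6 = 1: Horner steps 1 → 4 → 5, so m(1) = 5.
Codeword c = [4, 1, 6, 5, 6, 5] ∈ F_7^6.


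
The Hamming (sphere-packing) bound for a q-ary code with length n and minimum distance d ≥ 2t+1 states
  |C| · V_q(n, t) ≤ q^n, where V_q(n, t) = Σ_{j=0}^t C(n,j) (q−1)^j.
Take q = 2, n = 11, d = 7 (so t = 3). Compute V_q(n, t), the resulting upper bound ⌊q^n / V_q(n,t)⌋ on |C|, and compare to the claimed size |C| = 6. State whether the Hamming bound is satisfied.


V_q(n, t) = 232, q^n = 2048, Hamming bound = 8, |C| = 6 ≤ bound (satisfied).

Step 1: Compute V_q(n, t) = Σ_{j=0}^3 C(n, j) (q−1)^j.
  j = 0: C(11,0)·(1)^0 = 1·1 = 1.
  j = 1: C(11,1)·(1)^1 = 11·1 = 11.
  j = 2: C(11,2)·(1)^2 = 55·1 = 55.
  j = 3: C(11,3)·(1)^3 = 165·1 = 165.
  V_q(n, t) = 1 + 11 + 55 + 165 = 232.
Step 2: q^n = 2^11 = 2048.
Step 3: Hamming bound ⌊q^n / V_q(n,t)⌋ = ⌊2048/232⌋ = 8.
Step 4: Compare |C| = 6 to 8: satisfied.
The claimed |C| lies below the Hamming bound.


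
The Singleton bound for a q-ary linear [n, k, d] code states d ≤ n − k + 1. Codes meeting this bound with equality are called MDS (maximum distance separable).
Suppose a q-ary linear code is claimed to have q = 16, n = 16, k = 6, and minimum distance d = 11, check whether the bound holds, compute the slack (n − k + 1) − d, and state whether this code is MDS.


Singleton RHS = n − k + 1 = 11, slack = 0, bound satisfied, MDS.

Singleton bound: d ≤ n − k + 1.
Here n = 16, k = 6, so n − k + 1 = 11.
Given d = 11, check d ≤ 11: YES.
Slack = (n − k + 1) − d = 0.
The code is MDS (slack = 0).
Description: the claimed parameters are [16, 6, 11]_16; such a code would be MDS (meets Singleton bound).


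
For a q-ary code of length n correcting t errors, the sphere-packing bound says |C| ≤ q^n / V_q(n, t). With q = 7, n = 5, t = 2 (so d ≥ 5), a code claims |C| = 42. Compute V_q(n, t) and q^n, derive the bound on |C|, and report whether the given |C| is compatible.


V_q(n, t) = 391, q^n = 16807, Hamming bound = 42, |C| = 42 ≤ bound (satisfied).

Step 1: Compute V_q(n, t) = Σ_{j=0}^2 C(n, j) (q−1)^j.
  j = 0: C(5,0)·(6)^0 = 1·1 = 1.
  j = 1: C(5,1)·(6)^1 = 5·6 = 30.
  j = 2: C(5,2)·(6)^2 = 10·36 = 360.
  V_q(n, t) = 1 + 30 + 360 = 391.
Step 2: q^n = 7^5 = 16807.
Step 3: Hamming bound ⌊q^n / V_q(n,t)⌋ = ⌊16807/391⌋ = 42.
Step 4: Compare |C| = 42 to 42: satisfied.
The claimed |C| lies at the Hamming bound (tight).


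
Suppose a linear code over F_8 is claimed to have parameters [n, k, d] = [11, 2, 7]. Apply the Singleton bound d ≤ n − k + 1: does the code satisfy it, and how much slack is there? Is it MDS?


Singleton RHS = n − k + 1 = 10, slack = 3, bound satisfied, not MDS.

Singleton bound: d ≤ n − k + 1.
Here n = 11, k = 2, so n − k + 1 = 10.
Given d = 7, check d ≤ 10: YES.
Slack = (n − k + 1) − d = 3.
The code is NOT MDS (slack = 3 > 0).
Description: the claimed parameters are [11, 2, 7]_8; such a code would be non-MDS.


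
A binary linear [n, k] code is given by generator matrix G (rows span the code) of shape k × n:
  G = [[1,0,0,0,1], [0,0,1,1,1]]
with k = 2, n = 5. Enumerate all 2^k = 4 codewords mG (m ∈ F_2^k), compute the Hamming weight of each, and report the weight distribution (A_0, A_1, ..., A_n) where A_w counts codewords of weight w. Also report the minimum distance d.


Weight distribution: A_0 = 1, A_2 = 1, A_3 = 2. Minimum distance d = 2.

Enumerate all 2^2 = 4 messages m ∈ F_2^2.
For each, compute codeword c = mG in F_2^5, then tally its weight.
  m = 00 → c = 00000, weight = 0.
  m = 10 → c = 10001, weight = 2.
  m = 01 → c = 00111, weight = 3.
  m = 11 → c = 10110, weight = 3.
Tally weights:
  weight 0: 1 codewords.
  weight 2: 1 codewords.
  weight 3: 2 codewords.
Minimum distance d = smallest w > 0 with A_w > 0 = 2.
Sanity: Σ A_w = 4 = 2^2 = 4 ✓.


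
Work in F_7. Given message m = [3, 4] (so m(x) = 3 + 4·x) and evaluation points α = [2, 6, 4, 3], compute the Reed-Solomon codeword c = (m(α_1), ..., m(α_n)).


c = [4, 6, 5, 1]

Message polynomial: m(x) = 3 + 4·x (mod 7).
For each evaluation point α_i, compute m(α_i) mod 7:
  α_1 = 2: Horner steps 4 → 4, so m(2) = 4.
  α_2 = 6: Horner steps 4 → 6, so m(6) = 6.
  α_3 = 4: Horner steps 4 → 5, so m(4) = 5.
  α_4 = 3: Horner steps 4 → 1, so m(3) = 1.
Codeword c = [4, 6, 5, 1] ∈ F_7^4.


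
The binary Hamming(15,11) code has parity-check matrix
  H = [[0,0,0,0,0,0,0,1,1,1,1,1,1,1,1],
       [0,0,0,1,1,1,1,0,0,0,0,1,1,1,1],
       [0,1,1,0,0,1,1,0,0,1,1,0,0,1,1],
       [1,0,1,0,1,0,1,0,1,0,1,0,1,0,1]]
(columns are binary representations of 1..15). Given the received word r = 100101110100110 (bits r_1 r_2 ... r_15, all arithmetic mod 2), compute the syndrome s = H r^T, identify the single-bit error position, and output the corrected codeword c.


s = (0, 1, 0, 1)^T, error position = 5, corrected codeword c = 100111110100110

Compute s = H r^T mod 2 one row at a time:
  s_1 = 1 + 0 + 1 + 0 + 0 + 1 + 1 + 0 = 4 ≡ 0 (mod 2).
  s_2 = 1 + 0 + 1 + 1 + 0 + 1 + 1 + 0 = 5 ≡ 1 (mod 2).
  s_3 = 0 + 0 + 1 + 1 + 1 + 0 + 1 + 0 = 4 ≡ 0 (mod 2).
  s_4 = 1 + 0 + 0 + 1 + 0 + 0 + 1 + 0 = 3 ≡ 1 (mod 2).
s = (0, 1, 0, 1)^T — this equals column 5 of H (binary 0101), so error is at position 5.
Correct: flip bit 5 of r = 100101110100110 to get c = 100111110100110.


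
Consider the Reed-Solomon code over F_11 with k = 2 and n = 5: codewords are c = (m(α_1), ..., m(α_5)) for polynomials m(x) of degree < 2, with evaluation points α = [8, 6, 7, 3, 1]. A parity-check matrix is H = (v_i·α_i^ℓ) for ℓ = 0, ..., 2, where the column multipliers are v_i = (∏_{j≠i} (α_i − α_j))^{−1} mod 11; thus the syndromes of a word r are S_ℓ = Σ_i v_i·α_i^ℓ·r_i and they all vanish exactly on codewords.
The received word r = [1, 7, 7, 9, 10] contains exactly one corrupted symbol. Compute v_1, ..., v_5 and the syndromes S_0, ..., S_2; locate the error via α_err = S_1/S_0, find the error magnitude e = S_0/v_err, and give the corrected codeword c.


S = (2, 1, 6), error at position 2, error magnitude e = 5, c = [1, 2, 7, 9, 10].

Step 1: column multipliers v_i = (∏_{j≠i}(α_i − α_j))^{−1} mod 11.
  i = 1 (α = 8): (8−6)(8−7)(8−3)(8−1) = 2·1·5·7 = 70 ≡ 4, so v_1 = 4^{−1} = 3 (mod 11).
  i = 2 (α = 6): (6−8)(6−7)(6−3)(6−1) = (−2)·(−1)·3·5 = 30 ≡ 8, so v_2 = 8^{−1} = 7 (mod 11).
  i = 3 (α = 7): (7−8)(7−6)(7−3)(7−1) = (−1)·1·4·6 = −24 ≡ 9, so v_3 = 9^{−1} = 5 (mod 11).
  i = 4 (α = 3): (3−8)(3−6)(3−7)(3−1) = (−5)·(−3)·(−4)·2 = −120 ≡ 1, so v_4 = 1^{−1} = 1 (mod 11).
  i = 5 (α = 1): (1−8)(1−6)(1−7)(1−3) = (−7)·(−5)·(−6)·(−2) = 420 ≡ 2, so v_5 = 2^{−1} = 6 (mod 11).
  v = [3, 7, 5, 1, 6].
Step 2: syndromes of r = [1, 7, 7, 9, 10] (all sums mod 11).
  S_0 = Σ v_i r_i = 3·1 + 7·7 + 5·7 + 1·9 + 6·10 = 156 ≡ 2.
  S_1 = Σ v_i α_i r_i = 3·8·1 + 7·6·7 + 5·7·7 + 1·3·9 + 6·1·10 = 650 ≡ 1.
  α_i^2 mod 11 = [9, 3, 5, 9, 1].
  S_2 = Σ v_i α_i^2 r_i = 3·9·1 + 7·3·7 + 5·5·7 + 1·9·9 + 6·1·10 = 490 ≡ 6.
  S = (2, 1, 6) ≠ 0, so r is not a codeword (an error is present).
Step 3: locate the error. For a single error e at position i, S_ℓ = v_i·e·α_i^ℓ, so α_err = S_1/S_0.
  S_0^{−1} = 2^{−1} = 6 (mod 11), so α_err = 1·6 = 6 ≡ 6 = α_2. Error position i = 2.
  Consistency check: S_2/S_1 = 6·1 = 6 ≡ 6 = α_err ✓ (single-error assumption holds).
Step 4: error magnitude e = S_0/v_2 = S_0·∏_{j≠2}(α_2 − α_j) = 2·8 = 16 ≡ 5 (mod 11).
Step 5: correct position 2: c_2 = r_2 − e = 7 − 5 ≡ 2 (mod 11). Hence c = [1, 2, 7, 9, 10].
  Check: interpolating c through the α_i gives m(x) = 5 + 5·x (degree < 2) with m(α_i) = c_i for every i, so c is indeed a codeword.


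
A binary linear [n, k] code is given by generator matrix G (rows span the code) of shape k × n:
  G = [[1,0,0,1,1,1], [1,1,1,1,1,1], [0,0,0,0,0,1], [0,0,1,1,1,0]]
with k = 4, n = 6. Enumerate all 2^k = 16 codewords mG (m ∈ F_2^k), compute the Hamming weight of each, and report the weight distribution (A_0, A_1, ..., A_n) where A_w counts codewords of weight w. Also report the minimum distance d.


Weight distribution: A_0 = 1, A_1 = 1, A_2 = 3, A_3 = 6, A_4 = 3, A_5 = 1, A_6 = 1. Minimum distance d = 1.

Enumerate all 2^4 = 16 messages m ∈ F_2^4.
For each, compute codeword c = mG in F_2^6, then tally its weight.
  m = 0000 → c = 000000, weight = 0.
  m = 1000 → c = 100111, weight = 4.
  m = 0100 → c = 111111, weight = 6.
  m = 1100 → c = 011000, weight = 2.
  m = 0010 → c = 000001, weight = 1.
  m = 1010 → c = 100110, weight = 3.
  m = 0110 → c = 111110, weight = 5.
  m = 1110 → c = 011001, weight = 3.
  m = 0001 → c = 001110, weight = 3.
  m = 1001 → c = 101001, weight = 3.
  m = 0101 → c = 110001, weight = 3.
  m = 1101 → c = 010110, weight = 3.
  m = 0011 → c = 001111, weight = 4.
  m = 1011 → c = 101000, weight = 2.
  m = 0111 → c = 110000, weight = 2.
  m = 1111 → c = 010111, weight = 4.
Tally weights:
  weight 0: 1 codewords.
  weight 1: 1 codewords.
  weight 2: 3 codewords.
  weight 3: 6 codewords.
  weight 4: 3 codewords.
  weight 5: 1 codewords.
  weight 6: 1 codewords.
Minimum distance d = smallest w > 0 with A_w > 0 = 1.
Sanity: Σ A_w = 16 = 2^4 = 16 ✓.


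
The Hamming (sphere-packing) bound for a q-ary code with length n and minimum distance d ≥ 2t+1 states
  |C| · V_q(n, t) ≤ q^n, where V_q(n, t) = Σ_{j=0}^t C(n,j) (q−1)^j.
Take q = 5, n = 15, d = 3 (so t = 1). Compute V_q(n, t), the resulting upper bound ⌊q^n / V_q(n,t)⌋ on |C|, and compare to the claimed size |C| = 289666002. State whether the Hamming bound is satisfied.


V_q(n, t) = 61, q^n = 30517578125, Hamming bound = 500288165, |C| = 289666002 ≤ bound (satisfied).

Step 1: Compute V_q(n, t) = Σ_{j=0}^1 C(n, j) (q−1)^j.
  j = 0: C(15,0)·(4)^0 = 1·1 = 1.
  j = 1: C(15,1)·(4)^1 = 15·4 = 60.
  V_q(n, t) = 1 + 60 = 61.
Step 2: q^n = 5^15 = 30517578125.
Step 3: Hamming bound ⌊q^n / V_q(n,t)⌋ = ⌊30517578125/61⌋ = 500288165.
Step 4: Compare |C| = 289666002 to 500288165: satisfied.
The claimed |C| lies below the Hamming bound.


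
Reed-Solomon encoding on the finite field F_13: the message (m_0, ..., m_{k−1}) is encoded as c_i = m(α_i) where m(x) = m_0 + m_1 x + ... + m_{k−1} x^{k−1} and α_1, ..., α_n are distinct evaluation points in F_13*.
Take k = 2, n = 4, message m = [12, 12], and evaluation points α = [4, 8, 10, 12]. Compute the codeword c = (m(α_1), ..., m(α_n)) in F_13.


c = [8, 4, 2, 0]

Message polynomial: m(x) = 12 + 12·x (mod 13).
For each evaluation point α_i, compute m(α_i) mod 13:
  α_1 = 4: Horner steps 12 → 8, so m(4) = 8.
  α_2 = 8: Horner steps 12 → 4, so m(8) = 4.
  α_3 = 10: Horner steps 12 → 2, so m(10) = 2.
  α_4 = 12: Horner steps 12 → 0, so m(12) = 0.
Codeword c = [8, 4, 2, 0] ∈ F_13^4.


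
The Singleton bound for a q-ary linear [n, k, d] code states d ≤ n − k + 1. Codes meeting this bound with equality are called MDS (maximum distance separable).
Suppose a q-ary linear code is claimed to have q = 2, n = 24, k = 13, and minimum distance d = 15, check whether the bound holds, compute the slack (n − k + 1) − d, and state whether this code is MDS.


Singleton RHS = n − k + 1 = 12, slack = -3, bound violated (no such code; not MDS).

Singleton bound: d ≤ n − k + 1.
Here n = 24, k = 13, so n − k + 1 = 12.
Given d = 15, check d ≤ 12: NO.
Slack = (n − k + 1) − d = -3.
The slack is negative: d = 15 exceeds n − k + 1 = 12 by 3, so the Singleton bound is violated and no linear [24, 13, 15]_2 code can exist. In particular it is not MDS (MDS requires d = n − k + 1 exactly).
Description: the claimed parameters are [24, 13, 15]_2; such a code would be impossible (violates the Singleton bound).


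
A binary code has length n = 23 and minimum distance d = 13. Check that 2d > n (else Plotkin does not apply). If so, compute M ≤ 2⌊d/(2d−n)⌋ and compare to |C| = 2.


Plotkin bound M ≤ 8; given |C| = 2 ≤ bound (satisfied).

Check applicability: 2d = 26, n = 23.
2d − n = 3 > 0, so Plotkin applies.
Compute d/(2d−n) = 13/3 ≈ 4.3333.
⌊d/(2d−n)⌋ = 4.
Plotkin bound: M ≤ 2·4 = 8.
Given |C| = 2, check: satisfied.
This |C| is below the Plotkin bound.


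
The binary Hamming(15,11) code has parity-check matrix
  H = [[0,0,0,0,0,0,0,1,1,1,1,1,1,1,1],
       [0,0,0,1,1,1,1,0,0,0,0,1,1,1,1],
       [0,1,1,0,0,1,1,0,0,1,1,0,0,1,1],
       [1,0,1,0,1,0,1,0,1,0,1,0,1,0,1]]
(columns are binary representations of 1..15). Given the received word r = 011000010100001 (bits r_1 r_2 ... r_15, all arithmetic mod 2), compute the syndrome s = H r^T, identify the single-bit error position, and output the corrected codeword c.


s = (1, 1, 0, 0)^T, error position = 12, corrected codeword c = 011000010101001

Compute s = H r^T mod 2 one row at a time:
  s_1 = 1 + 0 + 1 + 0 + 0 + 0 + 0 + 1 = 3 ≡ 1 (mod 2).
  s_2 = 0 + 0 + 0 + 0 + 0 + 0 + 0 + 1 = 1 ≡ 1 (mod 2).
  s_3 = 1 + 1 + 0 + 0 + 1 + 0 + 0 + 1 = 4 ≡ 0 (mod 2).
  s_4 = 0 + 1 + 0 + 0 + 0 + 0 + 0 + 1 = 2 ≡ 0 (mod 2).
s = (1, 1, 0, 0)^T — this equals column 12 of H (binary 1100), so error is at position 12.
Correct: flip bit 12 of r = 011000010100001 to get c = 011000010101001.


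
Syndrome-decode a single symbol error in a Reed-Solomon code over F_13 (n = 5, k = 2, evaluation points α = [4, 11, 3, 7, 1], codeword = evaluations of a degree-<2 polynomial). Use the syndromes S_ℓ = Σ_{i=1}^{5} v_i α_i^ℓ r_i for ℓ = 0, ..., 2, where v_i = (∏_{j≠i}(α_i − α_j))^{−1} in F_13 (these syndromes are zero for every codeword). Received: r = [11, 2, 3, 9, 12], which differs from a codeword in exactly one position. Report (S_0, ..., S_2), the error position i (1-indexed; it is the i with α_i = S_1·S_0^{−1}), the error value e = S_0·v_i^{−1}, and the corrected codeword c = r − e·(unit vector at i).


S = (10, 10, 10), error at position 5, error magnitude e = 12, c = [11, 2, 3, 9, 0].

Step 1: column multipliers v_i = (∏_{j≠i}(α_i − α_j))^{−1} mod 13.
  i = 1 (α = 4): (4−11)(4−3)(4−7)(4−1) = (−7)·1·(−3)·3 = 63 ≡ 11, so v_1 = 11^{−1} = 6 (mod 13).
  i = 2 (α = 11): (11−4)(11−3)(11−7)(11−1) = 7·8·4·10 = 2240 ≡ 4, so v_2 = 4^{−1} = 10 (mod 13).
  i = 3 (α = 3): (3−4)(3−11)(3−7)(3−1) = (−1)·(−8)·(−4)·2 = −64 ≡ 1, so v_3 = 1^{−1} = 1 (mod 13).
  i = 4 (α = 7): (7−4)(7−11)(7−3)(7−1) = 3·(−4)·4·6 = −288 ≡ 11, so v_4 = 11^{−1} = 6 (mod 13).
  i = 5 (α = 1): (1−4)(1−11)(1−3)(1−7) = (−3)·(−10)·(−2)·(−6) = 360 ≡ 9, so v_5 = 9^{−1} = 3 (mod 13).
  v = [6, 10, 1, 6, 3].
Step 2: syndromes of r = [11, 2, 3, 9, 12] (all sums mod 13).
  S_0 = Σ v_i r_i = 6·11 + 10·2 + 1·3 + 6·9 + 3·12 = 179 ≡ 10.
  S_1 = Σ v_i α_i r_i = 6·4·11 + 10·11·2 + 1·3·3 + 6·7·9 + 3·1·12 = 907 ≡ 10.
  α_i^2 mod 13 = [3, 4, 9, 10, 1].
  S_2 = Σ v_i α_i^2 r_i = 6·3·11 + 10·4·2 + 1·9·3 + 6·10·9 + 3·1·12 = 881 ≡ 10.
  S = (10, 10, 10) ≠ 0, so r is not a codeword (an error is present).
Step 3: locate the error. For a single error e at position i, S_ℓ = v_i·e·α_i^ℓ, so α_err = S_1/S_0.
  S_0^{−1} = 10^{−1} = 4 (mod 13), so α_err = 10·4 = 40 ≡ 1 = α_5. Error position i = 5.
  Consistency check: S_2/S_1 = 10·4 = 40 ≡ 1 = α_err ✓ (single-error assumption holds).
Step 4: error magnitude e = S_0/v_5 = S_0·∏_{j≠5}(α_5 − α_j) = 10·9 = 90 ≡ 12 (mod 13).
Step 5: correct position 5: c_5 = r_5 − e = 12 − 12 ≡ 0 (mod 13). Hence c = [11, 2, 3, 9, 0].
  Check: interpolating c through the α_i gives m(x) = 5 + 8·x (degree < 2) with m(α_i) = c_i for every i, so c is indeed a codeword.


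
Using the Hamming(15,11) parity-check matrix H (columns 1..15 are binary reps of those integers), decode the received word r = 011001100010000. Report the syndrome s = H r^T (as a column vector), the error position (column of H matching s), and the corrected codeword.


s = (1, 0, 1, 1)^T, error position = 11, corrected codeword c = 011001100000000

Compute s = H r^T mod 2 one row at a time:
  s_1 = 0 + 0 + 0 + 1 + 0 + 0 + 0 + 0 = 1 ≡ 1 (mod 2).
  s_2 = 0 + 0 + 1 + 1 + 0 + 0 + 0 + 0 = 2 ≡ 0 (mod 2).
  s_3 = 1 + 1 + 1 + 1 + 0 + 1 + 0 + 0 = 5 ≡ 1 (mod 2).
  s_4 = 0 + 1 + 0 + 1 + 0 + 1 + 0 + 0 = 3 ≡ 1 (mod 2).
s = (1, 0, 1, 1)^T — this equals column 11 of H (binary 1011), so error is at position 11.
Correct: flip bit 11 of r = 011001100010000 to get c = 011001100000000.


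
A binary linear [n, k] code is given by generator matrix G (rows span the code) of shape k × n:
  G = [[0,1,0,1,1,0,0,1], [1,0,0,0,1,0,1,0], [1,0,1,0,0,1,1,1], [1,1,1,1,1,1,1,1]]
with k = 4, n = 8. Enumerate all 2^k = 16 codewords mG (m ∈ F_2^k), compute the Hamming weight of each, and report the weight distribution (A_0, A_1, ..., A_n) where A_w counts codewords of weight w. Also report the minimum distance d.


Weight distribution: A_0 = 1, A_1 = 1, A_3 = 3, A_4 = 6, A_5 = 3, A_7 = 1, A_8 = 1. Minimum distance d = 1.

Enumerate all 2^4 = 16 messages m ∈ F_2^4.
For each, compute codeword c = mG in F_2^8, then tally its weight.
  m = 0000 → c = 00000000, weight = 0.
  m = 1000 → c = 01011001, weight = 4.
  m = 0100 → c = 10001010, weight = 3.
  m = 1100 → c = 11010011, weight = 5.
  m = 0010 → c = 10100111, weight = 5.
  m = 1010 → c = 11111110, weight = 7.
  m = 0110 → c = 00101101, weight = 4.
  m = 1110 → c = 01110100, weight = 4.
  m = 0001 → c = 11111111, weight = 8.
  m = 1001 → c = 10100110, weight = 4.
  m = 0101 → c = 01110101, weight = 5.
  m = 1101 → c = 00101100, weight = 3.
  m = 0011 → c = 01011000, weight = 3.
  m = 1011 → c = 00000001, weight = 1.
  m = 0111 → c = 11010010, weight = 4.
  m = 1111 → c = 10001011, weight = 4.
Tally weights:
  weight 0: 1 codewords.
  weight 1: 1 codewords.
  weight 3: 3 codewords.
  weight 4: 6 codewords.
  weight 5: 3 codewords.
  weight 7: 1 codewords.
  weight 8: 1 codewords.
Minimum distance d = smallest w > 0 with A_w > 0 = 1.
Sanity: Σ A_w = 16 = 2^4 = 16 ✓.


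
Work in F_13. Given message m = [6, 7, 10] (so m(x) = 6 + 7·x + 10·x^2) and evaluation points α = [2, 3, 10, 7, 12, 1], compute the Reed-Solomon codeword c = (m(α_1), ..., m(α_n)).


c = [8, 0, 10, 12, 9, 10]

Message polynomial: m(x) = 6 + 7·x + 10·x^2 (mod 13).
For each evaluation point α_i, compute m(α_i) mod 13:
  α_1 = 2: Horner steps 10 → 1 → 8, so m(2) = 8.
  α_2 = 3: Horner steps 10 → 11 → 0, so m(3) = 0.
  α_3 = 10: Horner steps 10 → 3 → 10, so m(10) = 10.
  α_4 = 7: Horner steps 10 → 12 → 12, so m(7) = 12.
  α_5 = 12: Horner steps 10 → 10 → 9, so m(12) = 9.
  α_6 = 1: Horner steps 10 → 4 → 10, so m(1) = 10.
Codeword c = [8, 0, 10, 12, 9, 10] ∈ F_13^6.


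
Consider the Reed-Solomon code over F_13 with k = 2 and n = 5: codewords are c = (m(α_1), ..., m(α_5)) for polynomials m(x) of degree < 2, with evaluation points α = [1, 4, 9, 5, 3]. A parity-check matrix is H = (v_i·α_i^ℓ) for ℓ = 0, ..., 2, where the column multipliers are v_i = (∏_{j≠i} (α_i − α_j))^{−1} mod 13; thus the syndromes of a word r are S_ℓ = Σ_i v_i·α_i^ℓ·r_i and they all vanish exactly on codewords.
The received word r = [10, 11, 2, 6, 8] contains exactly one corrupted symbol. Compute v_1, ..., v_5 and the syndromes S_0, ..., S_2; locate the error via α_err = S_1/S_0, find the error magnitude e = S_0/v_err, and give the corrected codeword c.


S = (2, 8, 6), error at position 2, error magnitude e = 4, c = [10, 7, 2, 6, 8].

Step 1: column multipliers v_i = (∏_{j≠i}(α_i − α_j))^{−1} mod 13.
  i = 1 (α = 1): (1−4)(1−9)(1−5)(1−3) = (−3)·(−8)·(−4)·(−2) = 192 ≡ 10, so v_1 = 10^{−1} = 4 (mod 13).
  i = 2 (α = 4): (4−1)(4−9)(4−5)(4−3) = 3·(−5)·(−1)·1 = 15 ≡ 2, so v_2 = 2^{−1} = 7 (mod 13).
  i = 3 (α = 9): (9−1)(9−4)(9−5)(9−3) = 8·5·4·6 = 960 ≡ 11, so v_3 = 11^{−1} = 6 (mod 13).
  i = 4 (α = 5): (5−1)(5−4)(5−9)(5−3) = 4·1·(−4)·2 = −32 ≡ 7, so v_4 = 7^{−1} = 2 (mod 13).
  i = 5 (α = 3): (3−1)(3−4)(3−9)(3−5) = 2·(−1)·(−6)·(−2) = −24 ≡ 2, so v_5 = 2^{−1} = 7 (mod 13).
  v = [4, 7, 6, 2, 7].
Step 2: syndromes of r = [10, 11, 2, 6, 8] (all sums mod 13).
  S_0 = Σ v_i r_i = 4·10 + 7·11 + 6·2 + 2·6 + 7·8 = 197 ≡ 2.
  S_1 = Σ v_i α_i r_i = 4·1·10 + 7·4·11 + 6·9·2 + 2·5·6 + 7·3·8 = 684 ≡ 8.
  α_i^2 mod 13 = [1, 3, 3, 12, 9].
  S_2 = Σ v_i α_i^2 r_i = 4·1·10 + 7·3·11 + 6·3·2 + 2·12·6 + 7·9·8 = 955 ≡ 6.
  S = (2, 8, 6) ≠ 0, so r is not a codeword (an error is present).
Step 3: locate the error. For a single error e at position i, S_ℓ = v_i·e·α_i^ℓ, so α_err = S_1/S_0.
  S_0^{−1} = 2^{−1} = 7 (mod 13), so α_err = 8·7 = 56 ≡ 4 = α_2. Error position i = 2.
  Consistency check: S_2/S_1 = 6·5 = 30 ≡ 4 = α_err ✓ (single-error assumption holds).
Step 4: error magnitude e = S_0/v_2 = S_0·∏_{j≠2}(α_2 − α_j) = 2·2 = 4 ≡ 4 (mod 13).
Step 5: correct position 2: c_2 = r_2 − e = 11 − 4 ≡ 7 (mod 13). Hence c = [10, 7, 2, 6, 8].
  Check: interpolating c through the α_i gives m(x) = 11 + 12·x (degree < 2) with m(α_i) = c_i for every i, so c is indeed a codeword.


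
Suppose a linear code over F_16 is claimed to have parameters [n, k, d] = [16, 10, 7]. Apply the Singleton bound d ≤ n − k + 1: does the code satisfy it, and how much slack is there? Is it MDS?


Singleton RHS = n − k + 1 = 7, slack = 0, bound satisfied, MDS.

Singleton bound: d ≤ n − k + 1.
Here n = 16, k = 10, so n − k + 1 = 7.
Given d = 7, check d ≤ 7: YES.
Slack = (n − k + 1) − d = 0.
The code is MDS (slack = 0).
Description: the claimed parameters are [16, 10, 7]_16; such a code would be MDS (meets Singleton bound).


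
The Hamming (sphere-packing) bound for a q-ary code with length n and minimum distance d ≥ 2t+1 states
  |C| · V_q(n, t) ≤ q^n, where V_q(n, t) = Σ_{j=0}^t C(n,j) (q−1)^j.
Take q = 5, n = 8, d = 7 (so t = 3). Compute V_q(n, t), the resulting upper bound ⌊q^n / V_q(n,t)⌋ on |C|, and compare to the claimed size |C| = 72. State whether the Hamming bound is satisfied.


V_q(n, t) = 4065, q^n = 390625, Hamming bound = 96, |C| = 72 ≤ bound (satisfied).

Step 1: Compute V_q(n, t) = Σ_{j=0}^3 C(n, j) (q−1)^j.
  j = 0: C(8,0)·(4)^0 = 1·1 = 1.
  j = 1: C(8,1)·(4)^1 = 8·4 = 32.
  j = 2: C(8,2)·(4)^2 = 28·16 = 448.
  j = 3: C(8,3)·(4)^3 = 56·64 = 3584.
  V_q(n, t) = 1 + 32 + 448 + 3584 = 4065.
Step 2: q^n = 5^8 = 390625.
Step 3: Hamming bound ⌊q^n / V_q(n,t)⌋ = ⌊390625/4065⌋ = 96.
Step 4: Compare |C| = 72 to 96: satisfied.
The claimed |C| lies below the Hamming bound.


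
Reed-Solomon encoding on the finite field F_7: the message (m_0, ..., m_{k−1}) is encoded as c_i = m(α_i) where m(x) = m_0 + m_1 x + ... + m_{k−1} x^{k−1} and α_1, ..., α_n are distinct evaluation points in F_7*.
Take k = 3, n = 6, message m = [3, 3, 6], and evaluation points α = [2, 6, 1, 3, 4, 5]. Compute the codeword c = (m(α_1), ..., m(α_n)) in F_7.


c = [5, 6, 5, 3, 6, 0]

Message polynomial: m(x) = 3 + 3·x + 6·x^2 (mod 7).
For each evaluation point α_i, compute m(α_i) mod 7:
  α_1 = 2: Horner steps 6 → 1 → 5, so m(2) = 5.
  α_2 = 6: Horner steps 6 → 4 → 6, so m(6) = 6.
  α_3 = 1: Horner steps 6 → 2 → 5, so m(1) = 5.
  α_4 = 3: Horner steps 6 → 0 → 3, so m(3) = 3.
  α_5 = 4: Horner steps 6 → 6 → 6, so m(4) = 6.
  α_6 = 5: Horner steps 6 → 5 → 0, so m(5) = 0.
Codeword c = [5, 6, 5, 3, 6, 0] ∈ F_7^6.


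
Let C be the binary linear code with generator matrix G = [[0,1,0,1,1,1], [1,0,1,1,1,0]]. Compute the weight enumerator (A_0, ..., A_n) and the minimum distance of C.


Weight distribution: A_0 = 1, A_4 = 3. Minimum distance d = 4.

Enumerate all 2^2 = 4 messages m ∈ F_2^2.
For each, compute codeword c = mG in F_2^6, then tally its weight.
  m = 00 → c = 000000, weight = 0.
  m = 10 → c = 010111, weight = 4.
  m = 01 → c = 101110, weight = 4.
  m = 11 → c = 111001, weight = 4.
Tally weights:
  weight 0: 1 codewords.
  weight 4: 3 codewords.
Minimum distance d = smallest w > 0 with A_w > 0 = 4.
Sanity: Σ A_w = 4 = 2^2 = 4 ✓.


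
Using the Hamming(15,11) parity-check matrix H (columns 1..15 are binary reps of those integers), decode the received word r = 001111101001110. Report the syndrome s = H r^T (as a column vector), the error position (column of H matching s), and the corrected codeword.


s = (0, 1, 0, 1)^T, error position = 5, corrected codeword c = 001101101001110

Compute s = H r^T mod 2 one row at a time:
  s_1 = 0 + 1 + 0 + 0 + 1 + 1 + 1 + 0 = 4 ≡ 0 (mod 2).
  s_2 = 1 + 1 + 1 + 1 + 1 + 1 + 1 + 0 = 7 ≡ 1 (mod 2).
  s_3 = 0 + 1 + 1 + 1 + 0 + 0 + 1 + 0 = 4 ≡ 0 (mod 2).
  s_4 = 0 + 1 + 1 + 1 + 1 + 0 + 1 + 0 = 5 ≡ 1 (mod 2).
s = (0, 1, 0, 1)^T — this equals column 5 of H (binary 0101), so error is at position 5.
Correct: flip bit 5 of r = 001111101001110 to get c = 001101101001110.


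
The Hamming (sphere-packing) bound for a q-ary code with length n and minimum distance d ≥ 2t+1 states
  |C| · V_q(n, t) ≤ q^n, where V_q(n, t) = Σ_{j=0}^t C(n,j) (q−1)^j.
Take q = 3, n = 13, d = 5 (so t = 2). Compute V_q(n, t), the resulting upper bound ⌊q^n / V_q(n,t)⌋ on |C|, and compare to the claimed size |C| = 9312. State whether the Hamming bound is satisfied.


V_q(n, t) = 339, q^n = 1594323, Hamming bound = 4703, |C| = 9312 > bound (violated).

Step 1: Compute V_q(n, t) = Σ_{j=0}^2 C(n, j) (q−1)^j.
  j = 0: C(13,0)·(2)^0 = 1·1 = 1.
  j = 1: C(13,1)·(2)^1 = 13·2 = 26.
  j = 2: C(13,2)·(2)^2 = 78·4 = 312.
  V_q(n, t) = 1 + 26 + 312 = 339.
Step 2: q^n = 3^13 = 1594323.
Step 3: Hamming bound ⌊q^n / V_q(n,t)⌋ = ⌊1594323/339⌋ = 4703.
Step 4: Compare |C| = 9312 to 4703: violated.
The claimed |C| lies above the Hamming bound, so no 3-ary code of length 13 with d ≥ 5 can have 9312 codewords.


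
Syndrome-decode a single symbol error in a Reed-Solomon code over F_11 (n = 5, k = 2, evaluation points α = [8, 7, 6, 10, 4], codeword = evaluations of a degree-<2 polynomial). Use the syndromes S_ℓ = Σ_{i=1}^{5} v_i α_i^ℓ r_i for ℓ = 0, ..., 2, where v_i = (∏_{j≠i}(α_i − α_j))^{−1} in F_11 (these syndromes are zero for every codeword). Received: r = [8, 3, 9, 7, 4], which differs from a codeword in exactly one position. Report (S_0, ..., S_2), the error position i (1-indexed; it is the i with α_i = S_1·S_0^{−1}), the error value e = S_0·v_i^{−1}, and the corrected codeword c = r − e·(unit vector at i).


S = (5, 9, 3), error at position 5, error magnitude e = 5, c = [8, 3, 9, 7, 10].

Step 1: column multipliers v_i = (∏_{j≠i}(α_i − α_j))^{−1} mod 11.
  i = 1 (α = 8): (8−7)(8−6)(8−10)(8−4) = 1·2·(−2)·4 = −16 ≡ 6, so v_1 = 6^{−1} = 2 (mod 11).
  i = 2 (α = 7): (7−8)(7−6)(7−10)(7−4) = (−1)·1·(−3)·3 = 9 ≡ 9, so v_2 = 9^{−1} = 5 (mod 11).
  i = 3 (α = 6): (6−8)(6−7)(6−10)(6−4) = (−2)·(−1)·(−4)·2 = −16 ≡ 6, so v_3 = 6^{−1} = 2 (mod 11).
  i = 4 (α = 10): (10−8)(10−7)(10−6)(10−4) = 2·3·4·6 = 144 ≡ 1, so v_4 = 1^{−1} = 1 (mod 11).
  i = 5 (α = 4): (4−8)(4−7)(4−6)(4−10) = (−4)·(−3)·(−2)·(−6) = 144 ≡ 1, so v_5 = 1^{−1} = 1 (mod 11).
  v = [2, 5, 2, 1, 1].
Step 2: syndromes of r = [8, 3, 9, 7, 4] (all sums mod 11).
  S_0 = Σ v_i r_i = 2·8 + 5·3 + 2·9 + 1·7 + 1·4 = 60 ≡ 5.
  S_1 = Σ v_i α_i r_i = 2·8·8 + 5·7·3 + 2·6·9 + 1·10·7 + 1·4·4 = 427 ≡ 9.
  α_i^2 mod 11 = [9, 5, 3, 1, 5].
  S_2 = Σ v_i α_i^2 r_i = 2·9·8 + 5·5·3 + 2·3·9 + 1·1·7 + 1·5·4 = 300 ≡ 3.
  S = (5, 9, 3) ≠ 0, so r is not a codeword (an error is present).
Step 3: locate the error. For a single error e at position i, S_ℓ = v_i·e·α_i^ℓ, so α_err = S_1/S_0.
  S_0^{−1} = 5^{−1} = 9 (mod 11), so α_err = 9·9 = 81 ≡ 4 = α_5. Error position i = 5.
  Consistency check: S_2/S_1 = 3·5 = 15 ≡ 4 = α_err ✓ (single-error assumption holds).
Step 4: error magnitude e = S_0/v_5 = S_0·∏_{j≠5}(α_5 − α_j) = 5·1 = 5 ≡ 5 (mod 11).
Step 5: correct position 5: c_5 = r_5 − e = 4 − 5 ≡ 10 (mod 11). Hence c = [8, 3, 9, 7, 10].
  Check: interpolating c through the α_i gives m(x) = 1 + 5·x (degree < 2) with m(α_i) = c_i for every i, so c is indeed a codeword.
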